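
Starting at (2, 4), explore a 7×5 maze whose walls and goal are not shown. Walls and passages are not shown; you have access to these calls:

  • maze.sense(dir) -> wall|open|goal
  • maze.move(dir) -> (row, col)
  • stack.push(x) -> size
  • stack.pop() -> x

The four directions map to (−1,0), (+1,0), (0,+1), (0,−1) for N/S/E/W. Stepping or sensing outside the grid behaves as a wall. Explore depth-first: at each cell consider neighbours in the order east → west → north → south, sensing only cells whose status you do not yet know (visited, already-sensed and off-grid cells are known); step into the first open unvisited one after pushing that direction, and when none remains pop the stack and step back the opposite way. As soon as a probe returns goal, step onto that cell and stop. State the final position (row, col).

I use maze.sense(dir='west'), yielding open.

Now I run stack.push(x='west'), — result: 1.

Then maze.move(dir='west'), and see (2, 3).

I use maze.sense(dir='west'), and observe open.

Calling stack.push(x='west'), : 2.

Next I call maze.move(dir='west'), and get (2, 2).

I use maze.sense(dir='west'), yielding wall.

I run maze.sense(dir='north'), : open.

Calling stack.push(x='north'), and observe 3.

I run maze.move(dir='north'), which returns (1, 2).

Calling maze.sense(dir='east'), : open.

Now I run stack.push(x='east'), and get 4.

Invoking maze.move(dir='east'), yielding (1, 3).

Invoking maze.sense(dir='east'), : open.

Now I run stack.push(x='east'), — result: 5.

Using maze.move(dir='east'), yielding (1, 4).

I call maze.sense(dir='north'), giving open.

Using stack.push(x='north'), and observe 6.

I try maze.move(dir='north'), → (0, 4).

I use maze.sense(dir='west'), : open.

I use stack.push(x='west'), and observe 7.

Using maze.move(dir='west'), which returns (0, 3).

Next I call maze.sense(dir='west'), yielding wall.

Invoking stack.pop(), and observe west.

I use maze.move(dir='east'), and observe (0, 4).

Invoking stack.pop, and get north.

Then maze.move(dir='south'), : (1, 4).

Now I run stack.pop(), and observe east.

I use maze.move(dir='west'), which returns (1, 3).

I run stack.pop, yielding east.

I invoke maze.move(dir='west'), giving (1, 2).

Then maze.sense(dir='west'), : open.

I use stack.push(x='west'), which returns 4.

Calling maze.move(dir='west'), : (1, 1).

Calling maze.sense(dir='west'), which returns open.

Then stack.push(x='west'), and observe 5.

Calling maze.move(dir='west'), and get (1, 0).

Using maze.sense(dir='north'), and observe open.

Then stack.push(x='north'), and see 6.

Calling maze.move(dir='north'), and see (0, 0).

Calling maze.sense(dir='east'), and get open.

I use stack.push(x='east'), yielding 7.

Then maze.move(dir='east'), → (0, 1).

Next I call stack.pop, giving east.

I call maze.move(dir='west'), → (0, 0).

Using stack.pop, : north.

I call maze.move(dir='south'), and get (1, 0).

Next I call maze.sense(dir='south'), and get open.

Invoking stack.push(x='south'), yielding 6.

I run maze.move(dir='south'), and observe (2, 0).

I run maze.sense(dir='south'), and get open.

Invoking stack.push(x='south'), which returns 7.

Then maze.move(dir='south'), — result: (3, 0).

Invoking maze.sense(dir='east'), — result: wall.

I try maze.sense(dir='south'), and observe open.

Next I call stack.push(x='south'), yielding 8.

Then maze.move(dir='south'), — result: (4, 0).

Calling maze.sense(dir='east'), and see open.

Invoking stack.push(x='east'), — result: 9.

Then maze.move(dir='east'), → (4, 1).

I invoke maze.sense(dir='east'), and observe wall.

I call maze.sense(dir='south'), → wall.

Using stack.pop, and see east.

Then maze.move(dir='west'), — result: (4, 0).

Calling maze.sense(dir='south'), which returns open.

I invoke stack.push(x='south'), and see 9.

I run maze.move(dir='south'), — result: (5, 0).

Using maze.sense(dir='south'), → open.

I invoke stack.push(x='south'), — result: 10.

Next I call maze.move(dir='south'), → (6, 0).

Calling maze.sense(dir='east'), yielding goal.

Then maze.move(dir='east'), and get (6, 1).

Answer: (6, 1)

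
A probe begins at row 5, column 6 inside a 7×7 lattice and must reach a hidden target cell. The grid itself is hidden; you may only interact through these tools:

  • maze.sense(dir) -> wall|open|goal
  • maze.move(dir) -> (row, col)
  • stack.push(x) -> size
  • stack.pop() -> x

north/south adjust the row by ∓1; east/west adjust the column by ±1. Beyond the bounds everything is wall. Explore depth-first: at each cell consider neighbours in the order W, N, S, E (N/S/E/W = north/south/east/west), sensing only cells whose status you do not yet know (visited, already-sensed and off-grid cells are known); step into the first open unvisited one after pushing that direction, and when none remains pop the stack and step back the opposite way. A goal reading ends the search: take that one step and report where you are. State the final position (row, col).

;; maze.sense(west) -> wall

;; maze.sense(north) -> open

;; stack.push(north) -> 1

;; maze.move(north) -> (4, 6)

;; maze.sense(west) -> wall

;; maze.sense(north) -> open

;; stack.push(north) -> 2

;; maze.move(north) -> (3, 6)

;; maze.sense(west) -> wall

;; maze.sense(north) -> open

;; stack.push(north) -> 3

;; maze.move(north) -> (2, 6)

;; maze.sense(west) -> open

;; stack.push(west) -> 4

;; maze.move(west) -> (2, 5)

;; maze.sense(west) -> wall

;; maze.sense(north) -> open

;; stack.push(north) -> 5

;; maze.move(north) -> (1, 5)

;; maze.sense(west) -> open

;; stack.push(west) -> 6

;; maze.move(west) -> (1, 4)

;; maze.sense(west) -> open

;; stack.push(west) -> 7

;; maze.move(west) -> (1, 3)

;; maze.sense(west) -> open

;; stack.push(west) -> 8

;; maze.move(west) -> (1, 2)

;; maze.sense(west) -> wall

;; maze.sense(north) -> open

;; stack.push(north) -> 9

;; maze.move(north) -> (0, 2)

;; maze.sense(west) -> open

;; stack.push(west) -> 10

;; maze.move(west) -> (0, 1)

;; maze.sense(west) -> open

;; stack.push(west) -> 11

;; maze.move(west) -> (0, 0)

;; maze.sense(south) -> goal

;; maze.move(south) -> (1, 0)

Answer: (1, 0)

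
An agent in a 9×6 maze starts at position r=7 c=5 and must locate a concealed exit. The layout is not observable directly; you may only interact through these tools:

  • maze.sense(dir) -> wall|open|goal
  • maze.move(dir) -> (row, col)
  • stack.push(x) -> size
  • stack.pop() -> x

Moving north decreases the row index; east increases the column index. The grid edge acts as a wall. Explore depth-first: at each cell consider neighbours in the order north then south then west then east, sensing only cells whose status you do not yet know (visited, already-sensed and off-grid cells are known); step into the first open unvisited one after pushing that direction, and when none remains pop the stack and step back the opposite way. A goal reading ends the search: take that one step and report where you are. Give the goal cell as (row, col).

[in] maze.sense dir→north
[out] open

[in] stack.push x→north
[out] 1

[in] maze.move dir→north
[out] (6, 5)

[in] maze.sense dir→north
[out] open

[in] stack.push x→north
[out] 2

[in] maze.move dir→north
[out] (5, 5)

[in] maze.sense dir→north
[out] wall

[in] maze.sense dir→west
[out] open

[in] stack.push x→west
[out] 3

[in] maze.move dir→west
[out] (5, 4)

[in] maze.sense dir→north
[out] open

[in] stack.push x→north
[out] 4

[in] maze.move dir→north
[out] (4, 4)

[in] maze.sense dir→north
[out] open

[in] stack.push x→north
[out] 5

[in] maze.move dir→north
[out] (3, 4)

[in] maze.sense dir→north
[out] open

[in] stack.push x→north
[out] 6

[in] maze.move dir→north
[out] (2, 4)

[in] maze.sense dir→north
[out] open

[in] stack.push x→north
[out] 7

[in] maze.move dir→north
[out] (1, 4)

[in] maze.sense dir→north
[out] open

[in] stack.push x→north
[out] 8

[in] maze.move dir→north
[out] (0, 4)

[in] maze.sense dir→west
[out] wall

[in] maze.sense dir→east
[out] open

[in] stack.push x→east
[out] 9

[in] maze.move dir→east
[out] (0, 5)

[in] maze.sense dir→south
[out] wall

[in] stack.pop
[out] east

[in] maze.move dir→west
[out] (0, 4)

[in] stack.pop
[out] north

[in] maze.move dir→south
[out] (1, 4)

[in] maze.sense dir→west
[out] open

[in] stack.push x→west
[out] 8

[in] maze.move dir→west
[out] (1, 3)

[in] maze.sense dir→south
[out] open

[in] stack.push x→south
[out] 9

[in] maze.move dir→south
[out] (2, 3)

[in] maze.sense dir→south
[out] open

[in] stack.push x→south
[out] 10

[in] maze.move dir→south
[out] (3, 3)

[in] maze.sense dir→south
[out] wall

[in] maze.sense dir→west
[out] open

[in] stack.push x→west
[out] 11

[in] maze.move dir→west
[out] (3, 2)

[in] maze.sense dir→north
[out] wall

[in] maze.sense dir→south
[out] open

[in] stack.push x→south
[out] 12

[in] maze.move dir→south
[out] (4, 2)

[in] maze.sense dir→south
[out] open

[in] stack.push x→south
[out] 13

[in] maze.move dir→south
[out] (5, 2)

[in] maze.sense dir→south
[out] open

[in] stack.push x→south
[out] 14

[in] maze.move dir→south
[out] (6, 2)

[in] maze.sense dir→south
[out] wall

[in] maze.sense dir→west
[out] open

[in] stack.push x→west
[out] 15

[in] maze.move dir→west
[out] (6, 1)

[in] maze.sense dir→north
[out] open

[in] stack.push x→north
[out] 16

[in] maze.move dir→north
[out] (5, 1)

[in] maze.sense dir→north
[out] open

[in] stack.push x→north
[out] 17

[in] maze.move dir→north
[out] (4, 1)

[in] maze.sense dir→north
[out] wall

[in] maze.sense dir→west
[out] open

[in] stack.push x→west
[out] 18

[in] maze.move dir→west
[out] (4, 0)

[in] maze.sense dir→north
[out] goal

[in] maze.move dir→north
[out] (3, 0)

Answer: (3, 0)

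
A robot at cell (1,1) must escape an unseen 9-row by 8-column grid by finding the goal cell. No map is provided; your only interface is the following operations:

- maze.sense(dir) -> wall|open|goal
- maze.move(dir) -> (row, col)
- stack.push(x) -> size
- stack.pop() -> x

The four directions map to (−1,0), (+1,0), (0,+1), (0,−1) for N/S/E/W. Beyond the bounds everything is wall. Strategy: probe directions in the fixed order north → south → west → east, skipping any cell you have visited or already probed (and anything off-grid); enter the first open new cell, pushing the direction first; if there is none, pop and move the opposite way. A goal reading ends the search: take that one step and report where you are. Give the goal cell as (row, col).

Invoking maze.sense on dir='north', and see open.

I use stack.push on x='north', giving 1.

Calling maze.move on dir='north', and see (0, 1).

I use maze.sense on dir='west', and see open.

Using stack.push on x='west', and get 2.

I try maze.move on dir='west', giving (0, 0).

I try maze.sense on dir='south', — result: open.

I run stack.push on x='south', and get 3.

Calling maze.move on dir='south', yielding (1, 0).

I invoke maze.sense on dir='south', → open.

I invoke stack.push on x='south', yielding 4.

I use maze.move on dir='south', — result: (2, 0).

Using maze.sense on dir='south', yielding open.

I use stack.push on x='south', which returns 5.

I try maze.move on dir='south', giving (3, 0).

I use maze.sense on dir='south', and get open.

I try stack.push on x='south', which returns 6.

I run maze.move on dir='south', : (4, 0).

I run maze.sense on dir='south', — result: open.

I call stack.push on x='south', and get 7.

I invoke maze.move on dir='south', : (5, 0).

Using maze.sense on dir='south', which returns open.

I try stack.push on x='south', — result: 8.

I try maze.move on dir='south', and see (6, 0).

I call maze.sense on dir='south', and get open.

I try stack.push on x='south', yielding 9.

I invoke maze.move on dir='south', yielding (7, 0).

Now I run maze.sense on dir='south', and observe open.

Now I run stack.push on x='south', and see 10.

Using maze.move on dir='south', and get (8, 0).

I invoke maze.sense on dir='east', and get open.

I call stack.push on x='east', and observe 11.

Next I call maze.move on dir='east', giving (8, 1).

I try maze.sense on dir='north', and observe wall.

I try maze.sense on dir='east', and observe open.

Then stack.push on x='east', : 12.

I run maze.move on dir='east', and get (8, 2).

I run maze.sense on dir='north', — result: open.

I run stack.push on x='north', and see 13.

I try maze.move on dir='north', : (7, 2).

Then maze.sense on dir='north', : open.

I invoke stack.push on x='north', which returns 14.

Then maze.move on dir='north', and observe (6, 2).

I try maze.sense on dir='north', — result: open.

Next I call stack.push on x='north', yielding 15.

Invoking maze.move on dir='north', → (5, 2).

Now I run maze.sense on dir='north', giving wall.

I use maze.sense on dir='west', and get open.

Using stack.push on x='west', giving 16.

I invoke maze.move on dir='west', yielding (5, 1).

Calling maze.sense on dir='north', → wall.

I try maze.sense on dir='south', and observe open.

Now I run stack.push on x='south', and observe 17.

I use maze.move on dir='south', — result: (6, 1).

I call stack.pop(), and get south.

I try maze.move on dir='north', which returns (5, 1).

I call stack.pop, and observe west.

Using maze.move on dir='east', which returns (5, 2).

I run maze.sense on dir='east', → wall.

I try stack.pop(), — result: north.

Now I run maze.move on dir='south', → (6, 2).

Next I call maze.sense on dir='east', → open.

I invoke stack.push on x='east', giving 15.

Then maze.move on dir='east', giving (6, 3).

Now I run maze.sense on dir='south', and observe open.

Then stack.push on x='south', and observe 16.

I call maze.move on dir='south', yielding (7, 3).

Invoking maze.sense on dir='south', : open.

I try stack.push on x='south', and see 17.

Using maze.move on dir='south', and see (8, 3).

Next I call maze.sense on dir='east', → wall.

I use stack.pop, and get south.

Next I call maze.move on dir='north', and get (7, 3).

Using maze.sense on dir='east', yielding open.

I invoke stack.push on x='east', and see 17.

Using maze.move on dir='east', and get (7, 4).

Calling maze.sense on dir='north', : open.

Then stack.push on x='north', which returns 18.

Then maze.move on dir='north', and see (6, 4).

Then maze.sense on dir='north', and get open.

Next I call stack.push on x='north', → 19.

Using maze.move on dir='north', and observe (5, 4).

Using maze.sense on dir='north', — result: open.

I invoke stack.push on x='north', and see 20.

I use maze.move on dir='north', and get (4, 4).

I call maze.sense on dir='north', yielding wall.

I use maze.sense on dir='west', and observe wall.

Then maze.sense on dir='east', → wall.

I call stack.pop, and see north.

Then maze.move on dir='south', yielding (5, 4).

Invoking maze.sense on dir='east', : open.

Invoking stack.push on x='east', : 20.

Invoking maze.move on dir='east', giving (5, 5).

Calling maze.sense on dir='south', and get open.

Next I call stack.push on x='south', yielding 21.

I use maze.move on dir='south', and observe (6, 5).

I try maze.sense on dir='south', → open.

Then stack.push on x='south', : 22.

Next I call maze.move on dir='south', which returns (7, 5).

Invoking maze.sense on dir='south', giving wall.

I try maze.sense on dir='east', and see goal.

Using maze.move on dir='east', → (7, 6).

Answer: (7, 6)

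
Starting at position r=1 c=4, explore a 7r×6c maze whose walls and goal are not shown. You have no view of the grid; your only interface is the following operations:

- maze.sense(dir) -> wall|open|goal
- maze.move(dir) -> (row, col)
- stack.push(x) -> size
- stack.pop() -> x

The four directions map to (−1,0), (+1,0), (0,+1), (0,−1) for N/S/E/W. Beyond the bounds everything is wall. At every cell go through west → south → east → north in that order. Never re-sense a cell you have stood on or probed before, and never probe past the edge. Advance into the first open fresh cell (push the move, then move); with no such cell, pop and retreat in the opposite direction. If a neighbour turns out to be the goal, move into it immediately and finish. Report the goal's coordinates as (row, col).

% 1. maze.sense(dir='west') : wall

% 2. maze.sense(dir='south') : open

% 3. stack.push(x='south') : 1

% 4. maze.move(dir='south') : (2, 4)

% 5. maze.sense(dir='west') : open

% 6. stack.push(x='west') : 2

% 7. maze.move(dir='west') : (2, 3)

% 8. maze.sense(dir='west') : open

% 9. stack.push(x='west') : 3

% 10. maze.move(dir='west') : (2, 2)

% 11. maze.sense(dir='west') : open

% 12. stack.push(x='west') : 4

% 13. maze.move(dir='west') : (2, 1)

% 14. maze.sense(dir='west') : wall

% 15. maze.sense(dir='south') : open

% 16. stack.push(x='south') : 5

% 17. maze.move(dir='south') : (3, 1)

% 18. maze.sense(dir='west') : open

% 19. stack.push(x='west') : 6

% 20. maze.move(dir='west') : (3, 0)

% 21. maze.sense(dir='south') : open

% 22. stack.push(x='south') : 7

% 23. maze.move(dir='south') : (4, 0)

% 24. maze.sense(dir='south') : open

% 25. stack.push(x='south') : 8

% 26. maze.move(dir='south') : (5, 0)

% 27. maze.sense(dir='south') : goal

% 28. maze.move(dir='south') : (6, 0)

Answer: (6, 0)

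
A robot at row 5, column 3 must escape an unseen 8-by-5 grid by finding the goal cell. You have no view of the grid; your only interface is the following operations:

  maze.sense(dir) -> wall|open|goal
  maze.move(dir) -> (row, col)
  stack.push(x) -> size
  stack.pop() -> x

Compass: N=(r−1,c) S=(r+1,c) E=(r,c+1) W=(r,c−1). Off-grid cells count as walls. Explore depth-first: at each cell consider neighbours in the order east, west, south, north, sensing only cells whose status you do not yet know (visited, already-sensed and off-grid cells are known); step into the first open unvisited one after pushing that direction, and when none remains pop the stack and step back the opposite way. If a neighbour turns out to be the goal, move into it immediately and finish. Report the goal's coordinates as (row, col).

Do: maze.sense[east]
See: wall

Do: maze.sense[west]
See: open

Do: stack.push[west]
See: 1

Do: maze.move[west]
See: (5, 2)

Do: maze.sense[west]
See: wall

Do: maze.sense[south]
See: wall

Do: maze.sense[north]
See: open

Do: stack.push[north]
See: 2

Do: maze.move[north]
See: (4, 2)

Do: maze.sense[east]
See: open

Do: stack.push[east]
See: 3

Do: maze.move[east]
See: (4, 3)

Do: maze.sense[east]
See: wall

Do: maze.sense[north]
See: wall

Do: stack.pop[]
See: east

Do: maze.move[west]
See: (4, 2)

Do: maze.sense[west]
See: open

Do: stack.push[west]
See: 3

Do: maze.move[west]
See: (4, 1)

Do: maze.sense[west]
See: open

Do: stack.push[west]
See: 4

Do: maze.move[west]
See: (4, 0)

Do: maze.sense[south]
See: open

Do: stack.push[south]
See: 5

Do: maze.move[south]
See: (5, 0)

Do: maze.sense[south]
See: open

Do: stack.push[south]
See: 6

Do: maze.move[south]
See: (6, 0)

Do: maze.sense[east]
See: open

Do: stack.push[east]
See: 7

Do: maze.move[east]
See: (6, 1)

Do: maze.sense[south]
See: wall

Do: stack.pop[]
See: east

Do: maze.move[west]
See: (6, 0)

Do: maze.sense[south]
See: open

Do: stack.push[south]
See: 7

Do: maze.move[south]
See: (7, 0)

Do: stack.pop[]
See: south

Do: maze.move[north]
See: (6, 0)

Do: stack.pop[]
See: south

Do: maze.move[north]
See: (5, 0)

Do: stack.pop[]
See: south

Do: maze.move[north]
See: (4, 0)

Do: maze.sense[north]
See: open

Do: stack.push[north]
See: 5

Do: maze.move[north]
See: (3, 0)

Do: maze.sense[east]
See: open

Do: stack.push[east]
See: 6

Do: maze.move[east]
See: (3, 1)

Do: maze.sense[east]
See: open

Do: stack.push[east]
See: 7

Do: maze.move[east]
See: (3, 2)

Do: maze.sense[north]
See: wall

Do: stack.pop[]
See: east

Do: maze.move[west]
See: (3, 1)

Do: maze.sense[north]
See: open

Do: stack.push[north]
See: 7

Do: maze.move[north]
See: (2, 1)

Do: maze.sense[west]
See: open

Do: stack.push[west]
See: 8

Do: maze.move[west]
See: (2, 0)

Do: maze.sense[north]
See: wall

Do: stack.pop[]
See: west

Do: maze.move[east]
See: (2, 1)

Do: maze.sense[north]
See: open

Do: stack.push[north]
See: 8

Do: maze.move[north]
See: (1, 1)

Do: maze.sense[east]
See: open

Do: stack.push[east]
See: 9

Do: maze.move[east]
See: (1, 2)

Do: maze.sense[east]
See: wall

Do: maze.sense[north]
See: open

Do: stack.push[north]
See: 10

Do: maze.move[north]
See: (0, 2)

Do: maze.sense[east]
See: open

Do: stack.push[east]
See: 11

Do: maze.move[east]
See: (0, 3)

Do: maze.sense[east]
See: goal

Do: maze.move[east]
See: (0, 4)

Answer: (0, 4)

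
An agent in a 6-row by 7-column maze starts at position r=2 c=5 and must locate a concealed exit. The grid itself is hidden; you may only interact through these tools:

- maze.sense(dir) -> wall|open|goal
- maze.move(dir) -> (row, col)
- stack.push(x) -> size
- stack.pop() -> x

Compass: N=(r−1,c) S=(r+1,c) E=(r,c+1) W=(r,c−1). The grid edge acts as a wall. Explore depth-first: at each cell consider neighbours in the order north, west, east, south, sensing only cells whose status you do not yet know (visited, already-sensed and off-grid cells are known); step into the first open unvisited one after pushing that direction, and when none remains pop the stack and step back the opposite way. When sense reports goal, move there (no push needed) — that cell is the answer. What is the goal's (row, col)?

[in] maze.sense dir: north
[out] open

[in] stack.push x: north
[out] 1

[in] maze.move dir: north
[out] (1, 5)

[in] maze.sense dir: north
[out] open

[in] stack.push x: north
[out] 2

[in] maze.move dir: north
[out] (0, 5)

[in] maze.sense dir: west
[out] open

[in] stack.push x: west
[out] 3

[in] maze.move dir: west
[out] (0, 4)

[in] maze.sense dir: west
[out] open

[in] stack.push x: west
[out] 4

[in] maze.move dir: west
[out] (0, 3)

[in] maze.sense dir: west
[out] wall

[in] maze.sense dir: south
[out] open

[in] stack.push x: south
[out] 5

[in] maze.move dir: south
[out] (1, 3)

[in] maze.sense dir: west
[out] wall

[in] maze.sense dir: east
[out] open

[in] stack.push x: east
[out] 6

[in] maze.move dir: east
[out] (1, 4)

[in] maze.sense dir: south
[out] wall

[in] stack.pop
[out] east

[in] maze.move dir: west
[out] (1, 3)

[in] maze.sense dir: south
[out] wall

[in] stack.pop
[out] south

[in] maze.move dir: north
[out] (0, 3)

[in] stack.pop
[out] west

[in] maze.move dir: east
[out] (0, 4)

[in] stack.pop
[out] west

[in] maze.move dir: east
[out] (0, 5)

[in] maze.sense dir: east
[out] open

[in] stack.push x: east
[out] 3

[in] maze.move dir: east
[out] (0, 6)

[in] maze.sense dir: south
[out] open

[in] stack.push x: south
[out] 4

[in] maze.move dir: south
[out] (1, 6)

[in] maze.sense dir: south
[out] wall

[in] stack.pop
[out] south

[in] maze.move dir: north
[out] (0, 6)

[in] stack.pop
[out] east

[in] maze.move dir: west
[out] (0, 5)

[in] stack.pop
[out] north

[in] maze.move dir: south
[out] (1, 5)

[in] stack.pop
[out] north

[in] maze.move dir: south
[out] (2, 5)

[in] maze.sense dir: south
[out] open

[in] stack.push x: south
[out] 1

[in] maze.move dir: south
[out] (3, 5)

[in] maze.sense dir: west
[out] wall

[in] maze.sense dir: east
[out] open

[in] stack.push x: east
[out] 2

[in] maze.move dir: east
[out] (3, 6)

[in] maze.sense dir: south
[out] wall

[in] stack.pop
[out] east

[in] maze.move dir: west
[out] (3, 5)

[in] maze.sense dir: south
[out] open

[in] stack.push x: south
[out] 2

[in] maze.move dir: south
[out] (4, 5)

[in] maze.sense dir: west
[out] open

[in] stack.push x: west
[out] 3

[in] maze.move dir: west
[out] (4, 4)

[in] maze.sense dir: west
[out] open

[in] stack.push x: west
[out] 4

[in] maze.move dir: west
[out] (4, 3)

[in] maze.sense dir: north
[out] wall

[in] maze.sense dir: west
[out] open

[in] stack.push x: west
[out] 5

[in] maze.move dir: west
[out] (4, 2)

[in] maze.sense dir: north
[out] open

[in] stack.push x: north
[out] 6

[in] maze.move dir: north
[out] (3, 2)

[in] maze.sense dir: north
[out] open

[in] stack.push x: north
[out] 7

[in] maze.move dir: north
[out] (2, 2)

[in] maze.sense dir: west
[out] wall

[in] stack.pop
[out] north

[in] maze.move dir: south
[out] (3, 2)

[in] maze.sense dir: west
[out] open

[in] stack.push x: west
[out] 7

[in] maze.move dir: west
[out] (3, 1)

[in] maze.sense dir: west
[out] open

[in] stack.push x: west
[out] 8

[in] maze.move dir: west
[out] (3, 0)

[in] maze.sense dir: north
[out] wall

[in] maze.sense dir: south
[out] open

[in] stack.push x: south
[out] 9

[in] maze.move dir: south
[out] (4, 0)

[in] maze.sense dir: east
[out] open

[in] stack.push x: east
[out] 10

[in] maze.move dir: east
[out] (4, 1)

[in] maze.sense dir: south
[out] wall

[in] stack.pop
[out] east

[in] maze.move dir: west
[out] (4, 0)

[in] maze.sense dir: south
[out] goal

[in] maze.move dir: south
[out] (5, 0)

Answer: (5, 0)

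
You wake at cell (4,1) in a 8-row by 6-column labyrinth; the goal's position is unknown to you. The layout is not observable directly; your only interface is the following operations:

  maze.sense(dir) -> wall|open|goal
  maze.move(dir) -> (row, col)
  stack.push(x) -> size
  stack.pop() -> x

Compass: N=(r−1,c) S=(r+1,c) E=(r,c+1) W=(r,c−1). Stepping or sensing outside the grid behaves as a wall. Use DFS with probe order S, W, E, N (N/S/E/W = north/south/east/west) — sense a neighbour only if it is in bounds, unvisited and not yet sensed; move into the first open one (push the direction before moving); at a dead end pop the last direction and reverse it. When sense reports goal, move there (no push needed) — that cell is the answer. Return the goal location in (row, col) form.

Step: maze.sense[dir→south]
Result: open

Step: stack.push[x→south]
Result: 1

Step: maze.move[dir→south]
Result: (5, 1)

Step: maze.sense[dir→south]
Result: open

Step: stack.push[x→south]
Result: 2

Step: maze.move[dir→south]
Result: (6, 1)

Step: maze.sense[dir→south]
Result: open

Step: stack.push[x→south]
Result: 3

Step: maze.move[dir→south]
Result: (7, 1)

Step: maze.sense[dir→west]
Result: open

Step: stack.push[x→west]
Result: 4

Step: maze.move[dir→west]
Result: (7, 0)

Step: maze.sense[dir→north]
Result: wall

Step: stack.pop[]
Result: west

Step: maze.move[dir→east]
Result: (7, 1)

Step: maze.sense[dir→east]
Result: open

Step: stack.push[x→east]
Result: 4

Step: maze.move[dir→east]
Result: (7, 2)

Step: maze.sense[dir→east]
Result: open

Step: stack.push[x→east]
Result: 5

Step: maze.move[dir→east]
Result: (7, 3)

Step: maze.sense[dir→east]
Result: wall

Step: maze.sense[dir→north]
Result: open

Step: stack.push[x→north]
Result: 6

Step: maze.move[dir→north]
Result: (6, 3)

Step: maze.sense[dir→west]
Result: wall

Step: maze.sense[dir→east]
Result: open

Step: stack.push[x→east]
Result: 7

Step: maze.move[dir→east]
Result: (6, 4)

Step: maze.sense[dir→east]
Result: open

Step: stack.push[x→east]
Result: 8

Step: maze.move[dir→east]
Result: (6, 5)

Step: maze.sense[dir→south]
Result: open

Step: stack.push[x→south]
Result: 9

Step: maze.move[dir→south]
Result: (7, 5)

Step: stack.pop[]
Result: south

Step: maze.move[dir→north]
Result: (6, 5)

Step: maze.sense[dir→north]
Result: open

Step: stack.push[x→north]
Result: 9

Step: maze.move[dir→north]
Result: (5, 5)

Step: maze.sense[dir→west]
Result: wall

Step: maze.sense[dir→north]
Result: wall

Step: stack.pop[]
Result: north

Step: maze.move[dir→south]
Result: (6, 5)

Step: stack.pop[]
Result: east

Step: maze.move[dir→west]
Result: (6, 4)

Step: stack.pop[]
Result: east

Step: maze.move[dir→west]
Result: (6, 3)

Step: maze.sense[dir→north]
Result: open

Step: stack.push[x→north]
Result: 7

Step: maze.move[dir→north]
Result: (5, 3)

Step: maze.sense[dir→west]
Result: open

Step: stack.push[x→west]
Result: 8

Step: maze.move[dir→west]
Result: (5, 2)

Step: maze.sense[dir→north]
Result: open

Step: stack.push[x→north]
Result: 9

Step: maze.move[dir→north]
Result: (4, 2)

Step: maze.sense[dir→east]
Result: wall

Step: maze.sense[dir→north]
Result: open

Step: stack.push[x→north]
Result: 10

Step: maze.move[dir→north]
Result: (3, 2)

Step: maze.sense[dir→west]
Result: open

Step: stack.push[x→west]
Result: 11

Step: maze.move[dir→west]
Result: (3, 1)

Step: maze.sense[dir→west]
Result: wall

Step: maze.sense[dir→north]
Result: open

Step: stack.push[x→north]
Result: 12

Step: maze.move[dir→north]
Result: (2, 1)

Step: maze.sense[dir→west]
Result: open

Step: stack.push[x→west]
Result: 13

Step: maze.move[dir→west]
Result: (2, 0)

Step: maze.sense[dir→north]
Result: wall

Step: stack.pop[]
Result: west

Step: maze.move[dir→east]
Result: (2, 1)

Step: maze.sense[dir→east]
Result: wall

Step: maze.sense[dir→north]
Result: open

Step: stack.push[x→north]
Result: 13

Step: maze.move[dir→north]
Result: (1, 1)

Step: maze.sense[dir→east]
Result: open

Step: stack.push[x→east]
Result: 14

Step: maze.move[dir→east]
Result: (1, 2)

Step: maze.sense[dir→east]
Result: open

Step: stack.push[x→east]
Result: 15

Step: maze.move[dir→east]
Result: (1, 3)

Step: maze.sense[dir→south]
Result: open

Step: stack.push[x→south]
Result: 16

Step: maze.move[dir→south]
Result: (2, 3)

Step: maze.sense[dir→south]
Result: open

Step: stack.push[x→south]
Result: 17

Step: maze.move[dir→south]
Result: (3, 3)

Step: maze.sense[dir→east]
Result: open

Step: stack.push[x→east]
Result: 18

Step: maze.move[dir→east]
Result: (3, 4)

Step: maze.sense[dir→south]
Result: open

Step: stack.push[x→south]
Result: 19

Step: maze.move[dir→south]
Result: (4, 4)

Step: stack.pop[]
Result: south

Step: maze.move[dir→north]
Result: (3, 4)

Step: maze.sense[dir→east]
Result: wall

Step: maze.sense[dir→north]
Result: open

Step: stack.push[x→north]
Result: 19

Step: maze.move[dir→north]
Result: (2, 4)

Step: maze.sense[dir→east]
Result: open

Step: stack.push[x→east]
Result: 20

Step: maze.move[dir→east]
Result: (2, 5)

Step: maze.sense[dir→north]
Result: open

Step: stack.push[x→north]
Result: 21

Step: maze.move[dir→north]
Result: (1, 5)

Step: maze.sense[dir→west]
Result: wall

Step: maze.sense[dir→north]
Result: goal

Step: maze.move[dir→north]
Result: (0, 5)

Answer: (0, 5)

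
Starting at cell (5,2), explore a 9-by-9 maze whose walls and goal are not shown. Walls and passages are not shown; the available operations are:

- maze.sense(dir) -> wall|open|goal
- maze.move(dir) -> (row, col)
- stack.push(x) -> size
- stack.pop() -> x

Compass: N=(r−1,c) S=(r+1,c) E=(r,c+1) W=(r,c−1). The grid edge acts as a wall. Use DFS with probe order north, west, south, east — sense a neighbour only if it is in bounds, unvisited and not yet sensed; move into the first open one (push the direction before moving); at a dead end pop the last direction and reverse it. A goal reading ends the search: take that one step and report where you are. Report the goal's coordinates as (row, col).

Using maze.sense using dir='north', and get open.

I run stack.push using x='north', yielding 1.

I run maze.move using dir='north', which returns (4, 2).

I try maze.sense using dir='north', and get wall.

I invoke maze.sense using dir='west', which returns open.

I try stack.push using x='west', which returns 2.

I use maze.move using dir='west', and see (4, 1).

Calling maze.sense using dir='north', which returns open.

I try stack.push using x='north', and see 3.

I use maze.move using dir='north', — result: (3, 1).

I try maze.sense using dir='north', which returns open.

I use stack.push using x='north', and get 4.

Using maze.move using dir='north', yielding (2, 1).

I run maze.sense using dir='north', yielding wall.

I try maze.sense using dir='west', — result: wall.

Using maze.sense using dir='east', and observe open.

Calling stack.push using x='east', and get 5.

I call maze.move using dir='east', which returns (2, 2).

Invoking maze.sense using dir='north', → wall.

Now I run maze.sense using dir='east', and observe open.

Using stack.push using x='east', and see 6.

Then maze.move using dir='east', → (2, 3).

Calling maze.sense using dir='north', giving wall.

Next I call maze.sense using dir='south', which returns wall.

Using maze.sense using dir='east', and see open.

I call stack.push using x='east', : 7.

Invoking maze.move using dir='east', : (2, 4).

Then maze.sense using dir='north', → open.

Next I call stack.push using x='north', and observe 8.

I invoke maze.move using dir='north', and get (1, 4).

I run maze.sense using dir='north', : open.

I invoke stack.push using x='north', which returns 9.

I try maze.move using dir='north', and observe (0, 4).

I try maze.sense using dir='west', giving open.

Using stack.push using x='west', → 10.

Invoking maze.move using dir='west', and get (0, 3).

Then maze.sense using dir='west', and observe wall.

Using stack.pop, → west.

Invoking maze.move using dir='east', and get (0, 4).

Using maze.sense using dir='east', and observe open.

Then stack.push using x='east', which returns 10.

Then maze.move using dir='east', and see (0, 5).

Next I call maze.sense using dir='south', → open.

I call stack.push using x='south', and observe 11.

Then maze.move using dir='south', and get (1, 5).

Next I call maze.sense using dir='south', and observe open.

Calling stack.push using x='south', yielding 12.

Then maze.move using dir='south', which returns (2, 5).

Next I call maze.sense using dir='south', and see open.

Invoking stack.push using x='south', and see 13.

Now I run maze.move using dir='south', : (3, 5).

I call maze.sense using dir='west', which returns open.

Invoking stack.push using x='west', yielding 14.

Calling maze.move using dir='west', and observe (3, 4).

I invoke maze.sense using dir='south', — result: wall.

Invoking stack.pop(), — result: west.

Then maze.move using dir='east', and observe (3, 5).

I call maze.sense using dir='south', : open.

I try stack.push using x='south', : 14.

Calling maze.move using dir='south', and get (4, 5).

I use maze.sense using dir='south', and get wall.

Calling maze.sense using dir='east', yielding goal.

Next I call maze.move using dir='east', which returns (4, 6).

Answer: (4, 6)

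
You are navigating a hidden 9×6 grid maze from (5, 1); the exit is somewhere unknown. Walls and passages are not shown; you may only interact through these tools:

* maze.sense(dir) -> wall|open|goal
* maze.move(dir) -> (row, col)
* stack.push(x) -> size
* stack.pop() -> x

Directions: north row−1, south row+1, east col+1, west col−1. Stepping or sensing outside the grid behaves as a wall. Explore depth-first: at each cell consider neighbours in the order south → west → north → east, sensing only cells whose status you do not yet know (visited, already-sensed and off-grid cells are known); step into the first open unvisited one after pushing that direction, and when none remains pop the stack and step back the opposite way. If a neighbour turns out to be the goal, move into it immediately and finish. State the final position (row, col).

>>> sense south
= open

>>> push south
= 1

>>> move south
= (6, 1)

>>> sense south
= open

>>> push south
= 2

>>> move south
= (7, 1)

>>> sense south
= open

>>> push south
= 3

>>> move south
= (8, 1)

>>> sense west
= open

>>> push west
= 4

>>> move west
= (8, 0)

>>> sense north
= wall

>>> pop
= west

>>> move east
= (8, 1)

>>> sense east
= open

>>> push east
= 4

>>> move east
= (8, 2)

>>> sense north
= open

>>> push north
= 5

>>> move north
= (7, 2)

>>> sense north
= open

>>> push north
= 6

>>> move north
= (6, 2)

>>> sense north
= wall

>>> sense east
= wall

>>> pop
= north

>>> move south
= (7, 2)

>>> sense east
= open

>>> push east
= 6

>>> move east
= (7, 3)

>>> sense south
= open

>>> push south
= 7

>>> move south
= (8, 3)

>>> sense east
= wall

>>> pop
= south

>>> move north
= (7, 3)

>>> sense east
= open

>>> push east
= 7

>>> move east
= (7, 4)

>>> sense north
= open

>>> push north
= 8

>>> move north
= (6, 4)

>>> sense north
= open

>>> push north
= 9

>>> move north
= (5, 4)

>>> sense west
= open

>>> push west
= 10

>>> move west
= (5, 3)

>>> sense north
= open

>>> push north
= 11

>>> move north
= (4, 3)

>>> sense west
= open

>>> push west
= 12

>>> move west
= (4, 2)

>>> sense west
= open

>>> push west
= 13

>>> move west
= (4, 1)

>>> sense west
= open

>>> push west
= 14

>>> move west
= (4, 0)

>>> sense south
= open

>>> push south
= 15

>>> move south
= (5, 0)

>>> sense south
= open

>>> push south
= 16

>>> move south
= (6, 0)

>>> pop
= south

>>> move north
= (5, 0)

>>> pop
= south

>>> move north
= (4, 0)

>>> sense north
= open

>>> push north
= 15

>>> move north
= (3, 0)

>>> sense north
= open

>>> push north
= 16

>>> move north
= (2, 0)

>>> sense north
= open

>>> push north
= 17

>>> move north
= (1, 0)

>>> sense north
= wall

>>> sense east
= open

>>> push east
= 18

>>> move east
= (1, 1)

>>> sense south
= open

>>> push south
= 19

>>> move south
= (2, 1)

>>> sense south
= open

>>> push south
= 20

>>> move south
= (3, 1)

>>> sense east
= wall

>>> pop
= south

>>> move north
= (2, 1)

>>> sense east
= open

>>> push east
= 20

>>> move east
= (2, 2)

>>> sense north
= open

>>> push north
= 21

>>> move north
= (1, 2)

>>> sense north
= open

>>> push north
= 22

>>> move north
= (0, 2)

>>> sense west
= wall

>>> sense east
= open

>>> push east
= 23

>>> move east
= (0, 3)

>>> sense south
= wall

>>> sense east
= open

>>> push east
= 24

>>> move east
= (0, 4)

>>> sense south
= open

>>> push south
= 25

>>> move south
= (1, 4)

>>> sense south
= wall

>>> sense east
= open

>>> push east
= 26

>>> move east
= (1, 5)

>>> sense south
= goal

>>> move south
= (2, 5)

Answer: (2, 5)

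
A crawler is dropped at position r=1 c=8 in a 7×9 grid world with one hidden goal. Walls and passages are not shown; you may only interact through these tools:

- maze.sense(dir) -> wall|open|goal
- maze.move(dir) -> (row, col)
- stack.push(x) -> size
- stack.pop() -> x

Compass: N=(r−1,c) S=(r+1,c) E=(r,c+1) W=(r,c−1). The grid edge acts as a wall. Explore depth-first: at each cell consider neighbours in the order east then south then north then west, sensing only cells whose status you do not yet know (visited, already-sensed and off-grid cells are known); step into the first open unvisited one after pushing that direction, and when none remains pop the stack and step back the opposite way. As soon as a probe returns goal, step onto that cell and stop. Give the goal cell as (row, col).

-- 1. sense(dir: south) -> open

-- 2. push(x: south) -> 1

-- 3. move(dir: south) -> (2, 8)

-- 4. sense(dir: south) -> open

-- 5. push(x: south) -> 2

-- 6. move(dir: south) -> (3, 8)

-- 7. sense(dir: south) -> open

-- 8. push(x: south) -> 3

-- 9. move(dir: south) -> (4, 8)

-- 10. sense(dir: south) -> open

-- 11. push(x: south) -> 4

-- 12. move(dir: south) -> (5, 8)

-- 13. sense(dir: south) -> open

-- 14. push(x: south) -> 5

-- 15. move(dir: south) -> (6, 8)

-- 16. sense(dir: west) -> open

-- 17. push(x: west) -> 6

-- 18. move(dir: west) -> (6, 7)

-- 19. sense(dir: north) -> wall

-- 20. sense(dir: west) -> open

-- 21. push(x: west) -> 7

-- 22. move(dir: west) -> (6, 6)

-- 23. sense(dir: north) -> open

-- 24. push(x: north) -> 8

-- 25. move(dir: north) -> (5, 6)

-- 26. sense(dir: north) -> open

-- 27. push(x: north) -> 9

-- 28. move(dir: north) -> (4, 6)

-- 29. sense(dir: east) -> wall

-- 30. sense(dir: north) -> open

-- 31. push(x: north) -> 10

-- 32. move(dir: north) -> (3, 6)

-- 33. sense(dir: east) -> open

-- 34. push(x: east) -> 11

-- 35. move(dir: east) -> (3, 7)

-- 36. sense(dir: north) -> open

-- 37. push(x: north) -> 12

-- 38. move(dir: north) -> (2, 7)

-- 39. sense(dir: north) -> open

-- 40. push(x: north) -> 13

-- 41. move(dir: north) -> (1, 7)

-- 42. sense(dir: north) -> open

-- 43. push(x: north) -> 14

-- 44. move(dir: north) -> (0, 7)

-- 45. sense(dir: east) -> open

-- 46. push(x: east) -> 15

-- 47. move(dir: east) -> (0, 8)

-- 48. pop() -> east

-- 49. move(dir: west) -> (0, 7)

-- 50. sense(dir: west) -> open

-- 51. push(x: west) -> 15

-- 52. move(dir: west) -> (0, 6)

-- 53. sense(dir: south) -> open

-- 54. push(x: south) -> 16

-- 55. move(dir: south) -> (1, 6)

-- 56. sense(dir: south) -> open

-- 57. push(x: south) -> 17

-- 58. move(dir: south) -> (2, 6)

-- 59. sense(dir: west) -> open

-- 60. push(x: west) -> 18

-- 61. move(dir: west) -> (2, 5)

-- 62. sense(dir: south) -> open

-- 63. push(x: south) -> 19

-- 64. move(dir: south) -> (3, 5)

-- 65. sense(dir: south) -> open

-- 66. push(x: south) -> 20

-- 67. move(dir: south) -> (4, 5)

-- 68. sense(dir: south) -> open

-- 69. push(x: south) -> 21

-- 70. move(dir: south) -> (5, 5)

-- 71. sense(dir: south) -> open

-- 72. push(x: south) -> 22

-- 73. move(dir: south) -> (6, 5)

-- 74. sense(dir: west) -> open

-- 75. push(x: west) -> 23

-- 76. move(dir: west) -> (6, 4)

-- 77. sense(dir: north) -> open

-- 78. push(x: north) -> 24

-- 79. move(dir: north) -> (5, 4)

-- 80. sense(dir: north) -> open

-- 81. push(x: north) -> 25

-- 82. move(dir: north) -> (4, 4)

-- 83. sense(dir: north) -> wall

-- 84. sense(dir: west) -> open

-- 85. push(x: west) -> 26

-- 86. move(dir: west) -> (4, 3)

-- 87. sense(dir: south) -> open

-- 88. push(x: south) -> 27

-- 89. move(dir: south) -> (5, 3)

-- 90. sense(dir: south) -> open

-- 91. push(x: south) -> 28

-- 92. move(dir: south) -> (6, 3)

-- 93. sense(dir: west) -> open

-- 94. push(x: west) -> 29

-- 95. move(dir: west) -> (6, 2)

-- 96. sense(dir: north) -> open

-- 97. push(x: north) -> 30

-- 98. move(dir: north) -> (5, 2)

-- 99. sense(dir: north) -> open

-- 100. push(x: north) -> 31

-- 101. move(dir: north) -> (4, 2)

-- 102. sense(dir: north) -> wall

-- 103. sense(dir: west) -> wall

-- 104. pop() -> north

-- 105. move(dir: south) -> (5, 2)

-- 106. sense(dir: west) -> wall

-- 107. pop() -> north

-- 108. move(dir: south) -> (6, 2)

-- 109. sense(dir: west) -> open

-- 110. push(x: west) -> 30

-- 111. move(dir: west) -> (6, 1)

-- 112. sense(dir: west) -> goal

-- 113. move(dir: west) -> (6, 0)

Answer: (6, 0)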